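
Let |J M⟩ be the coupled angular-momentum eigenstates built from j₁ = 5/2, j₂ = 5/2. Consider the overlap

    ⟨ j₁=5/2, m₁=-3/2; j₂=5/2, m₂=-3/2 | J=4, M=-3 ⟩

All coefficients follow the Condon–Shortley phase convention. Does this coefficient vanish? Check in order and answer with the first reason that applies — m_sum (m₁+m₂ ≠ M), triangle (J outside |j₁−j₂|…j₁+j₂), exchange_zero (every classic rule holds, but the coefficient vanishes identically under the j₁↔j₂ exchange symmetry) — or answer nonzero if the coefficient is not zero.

exchange_zero

m-sum: m₁+m₂ = -3/2+(-3/2) = -3, M = -3  ✓
triangle: |j₁−j₂| = 0 ≤ J = 4 ≤ j₁+j₂ = 5  ✓
exchange: j₁=j₂ and m₁=m₂, and (−1)^(j₁+j₂−J) = (−1)^1 = −1 forces ⟨j₁m₁;j₂m₂|JM⟩ = −⟨j₂m₂;j₁m₁|JM⟩ = −⟨j₁m₁;j₂m₂|JM⟩ ⇒ the coefficient vanishes identically
Racah sum check: Σ_k collapses to 0 ⇒ CG = 0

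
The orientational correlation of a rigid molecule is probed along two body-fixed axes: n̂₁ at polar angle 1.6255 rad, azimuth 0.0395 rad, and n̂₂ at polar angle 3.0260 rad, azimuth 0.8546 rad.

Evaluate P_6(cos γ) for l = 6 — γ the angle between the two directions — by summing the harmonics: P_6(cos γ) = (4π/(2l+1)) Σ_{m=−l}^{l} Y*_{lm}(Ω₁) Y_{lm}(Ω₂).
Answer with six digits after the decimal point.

-0.202043

Summing Y*_{l m}(θ₁,φ₁)·Y_{l m}(θ₂,φ₂) over m ∈ [−6, 6]; prefactor 4π/(2·6+1) = 0.966644:
  m=-6: (+0.465381+0.112408i) × (+0.000000+0.000001i) = +0.000000+0.000001i  (running Σ = +0.000000+0.000001i)
  m=-5: (-0.089051-0.017820i) × (+0.000014-0.000031i) = -0.000002+0.000002i  (running Σ = -0.000002+0.000003i)
  m=-4: (-0.338716-0.053967i) × (-0.000598+0.000170i) = +0.000212-0.000025i  (running Σ = +0.000210-0.000022i)
  m=-3: (+0.104465+0.012437i) × (+0.006531+0.004258i) = +0.000629+0.000526i  (running Σ = +0.000839+0.000504i)
  m=-2: (+0.306385+0.024255i) × (-0.009185-0.065942i) = -0.001215-0.020426i  (running Σ = -0.000375-0.019923i)
  m=-1: (-0.110362-0.004362i) × (-0.233235+0.267975i) = +0.026909-0.028557i  (running Σ = +0.026534-0.048480i)
  m=0: (-0.298070-0.000000i) × (+0.879262+0.000000i) = -0.262082-0.000000i  (running Σ = -0.235548-0.048480i)
  m=1: (+0.110362-0.004362i) × (+0.233235+0.267975i) = +0.026909+0.028557i  (running Σ = -0.208639-0.019923i)
  m=2: (+0.306385-0.024255i) × (-0.009185+0.065942i) = -0.001215+0.020426i  (running Σ = -0.209854+0.000504i)
  m=3: (-0.104465+0.012437i) × (-0.006531+0.004258i) = +0.000629-0.000526i  (running Σ = -0.209225-0.000022i)
  m=4: (-0.338716+0.053967i) × (-0.000598-0.000170i) = +0.000212+0.000025i  (running Σ = -0.209013+0.000003i)
  m=5: (+0.089051-0.017820i) × (-0.000014-0.000031i) = -0.000002-0.000002i  (running Σ = -0.209015+0.000001i)
  m=6: (+0.465381-0.112408i) × (+0.000000-0.000001i) = +0.000000-0.000001i  (running Σ = -0.209015-0.000000i)
Σ over m = -0.209015-0.000000i; ×(4π/13) → -0.202043-0.000000i. Real part: -0.202043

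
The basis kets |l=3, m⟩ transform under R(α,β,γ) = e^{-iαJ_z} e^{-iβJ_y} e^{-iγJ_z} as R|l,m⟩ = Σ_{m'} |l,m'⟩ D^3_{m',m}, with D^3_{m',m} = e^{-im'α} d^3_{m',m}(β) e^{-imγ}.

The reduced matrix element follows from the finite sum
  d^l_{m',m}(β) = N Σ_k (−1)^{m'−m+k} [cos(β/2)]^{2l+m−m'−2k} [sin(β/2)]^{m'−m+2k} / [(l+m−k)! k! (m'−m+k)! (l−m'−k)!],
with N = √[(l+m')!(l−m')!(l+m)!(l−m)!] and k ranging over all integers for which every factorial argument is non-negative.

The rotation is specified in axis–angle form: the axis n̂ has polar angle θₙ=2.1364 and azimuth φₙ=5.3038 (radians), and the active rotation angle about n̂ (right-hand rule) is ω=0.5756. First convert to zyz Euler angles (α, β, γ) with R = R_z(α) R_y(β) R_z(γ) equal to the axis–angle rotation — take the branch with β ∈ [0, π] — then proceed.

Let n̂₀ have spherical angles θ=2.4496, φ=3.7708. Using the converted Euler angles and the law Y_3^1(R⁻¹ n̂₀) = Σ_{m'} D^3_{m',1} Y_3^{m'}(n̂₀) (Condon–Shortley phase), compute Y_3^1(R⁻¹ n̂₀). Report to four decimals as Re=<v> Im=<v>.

Re=-0.0450 Im=-0.0548

Axis–angle → zyz. n̂ = (sinθₙcosφₙ, sinθₙsinφₙ, cosθₙ) = (+0.470706, -0.700871, -0.535926), ω = 0.5756.
R = I cosω + sinω [n̂]ₓ + (1−cosω) n̂n̂ᵀ gives
  R = [+0.874567, +0.238566, -0.422159; -0.344884, +0.918018, -0.195699; +0.340863, +0.316747, +0.885146]
β = atan2(√(R₁₃²+R₂₃²), R₃₃) = 0.483988; α = atan2(R₂₃, R₁₃) mod 2π = 3.575671; γ = atan2(R₃₂, −R₃₁) mod 2π = 2.392849
Need the full column D^3_{m',1} for m'=−3..3 at α=3.5757, β=0.4840, γ=2.3928.
cos(β/2)=0.970862, sin(β/2)=0.239639
d^3_{-3,1}: single k=4 term ⇒ +0.012039;  D = -0.005561+0.010678i
d^3_{-2,1}: k∈[3..4] ⇒ +0.079648 -0.002426 = +0.077222;  D = +0.003559-0.077140i
d^3_{-1,1}: k∈[2..4] ⇒ +0.306124 -0.024868 +0.000189 = +0.281445;  D = +0.106475+0.260527i
d^3_{0,1}: k∈[1..3] ⇒ +0.716038 -0.130875 +0.002658 = +0.587820;  D = -0.430605-0.400141i
d^3_{1,1}: k∈[0..2] ⇒ +0.837423 -0.408165 +0.018651 = +0.447910;  D = +0.425917+0.138627i
d^3_{2,1}: k∈[0..1] ⇒ -0.653650 +0.079648 = -0.574002;  D = +0.569914-0.068380i
d^3_{3,1}: single k=0 term ⇒ +0.197602;  D = +0.168099-0.103872i
Y_3^{m'}(θ=2.4496,φ=3.7708) and Σ D·Y over m':
  (-0.0056+0.0107i)·(+0.0338+0.1030i)  (+0.0036-0.0771i)·(-0.0985+0.3049i)  (+0.1065+0.2605i)·(-0.3275+0.2384i)  (-0.4306-0.4001i)·(+0.0103+0.0000i)  (+0.4259+0.1386i)·(+0.3275+0.2384i)  (+0.5699-0.0684i)·(-0.0985-0.3049i)  (+0.1681-0.1039i)·(-0.0338+0.1030i)
Y_3^1(R⁻¹ n̂) = -0.045011-0.054841i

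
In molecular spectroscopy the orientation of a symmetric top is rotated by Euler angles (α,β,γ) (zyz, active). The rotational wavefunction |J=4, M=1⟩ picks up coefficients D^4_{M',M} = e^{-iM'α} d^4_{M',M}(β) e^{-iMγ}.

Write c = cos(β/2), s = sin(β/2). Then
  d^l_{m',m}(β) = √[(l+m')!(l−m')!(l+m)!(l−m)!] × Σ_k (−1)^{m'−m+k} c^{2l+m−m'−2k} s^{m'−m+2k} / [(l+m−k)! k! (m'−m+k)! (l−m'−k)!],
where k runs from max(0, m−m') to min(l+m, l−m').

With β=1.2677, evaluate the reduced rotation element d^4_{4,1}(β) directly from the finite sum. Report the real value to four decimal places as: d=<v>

d=-0.5280

d^4_{4,1}(β=1.2677) via the finite sum:
With c≡cos(β/2)=0.805753 and s≡sin(β/2)=0.592251, N=[40320·1·120·6]^{1/2}=5387.986637
k: max(0,(1)−(4))=0 … min(4+(1),4−(4))=0
  k=0: (−1)^3·5387.9866/(720)·0.8058^5·0.5923^3 = -0.527986
d^4_{4,1}(1.2677) = -0.527986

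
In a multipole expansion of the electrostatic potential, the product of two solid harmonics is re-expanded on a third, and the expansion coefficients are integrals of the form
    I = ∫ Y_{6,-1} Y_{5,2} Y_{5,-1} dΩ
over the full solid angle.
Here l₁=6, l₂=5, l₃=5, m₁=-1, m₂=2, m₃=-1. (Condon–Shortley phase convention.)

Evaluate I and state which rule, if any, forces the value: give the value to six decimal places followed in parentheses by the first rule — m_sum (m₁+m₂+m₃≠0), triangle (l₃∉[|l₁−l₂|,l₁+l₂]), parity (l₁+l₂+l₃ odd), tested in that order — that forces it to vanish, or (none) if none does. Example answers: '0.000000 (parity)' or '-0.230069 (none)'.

0.120248 (none)

Rules hold: Σm=0, L=16 even, 1≤5≤11.
N = 13·11·11 = 1573
Δ = 6!·6!·4!/17! = 1/28588560
Racah Σ t=1..5: t=1:−1/345600 t=2:+1/13824 t=3:−1/5184 t=4:+1/13824 t=5:−1/345600 = -7/129600
⇒ 3j(6 5 5; 0 0 0)² = 80/7293, sgn +1
Racah Σ t=3..6: t=3:−1/41472 t=4:+1/10368 t=5:−1/23040 t=6:+1/518400 = 1/32400
⇒ 3j(6 5 5; -1 2 -1)² = 128/12155, sgn +1
4πI² = N·(3j₀)²·(3jₘ)² = 2048/11271
I = +1·√(0.181705/4π) = 0.12024827
No selection rule forces the value: the integral is nonzero (none).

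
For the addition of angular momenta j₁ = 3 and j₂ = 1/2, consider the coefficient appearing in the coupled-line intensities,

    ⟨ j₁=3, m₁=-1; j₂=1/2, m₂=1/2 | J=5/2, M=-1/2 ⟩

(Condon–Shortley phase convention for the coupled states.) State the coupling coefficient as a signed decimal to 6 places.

√[6·1!5!0!/7! · 2!4!1!0!2!3!] = √(576/7)
  +(−1)^1/∏(1,0,3,0,2,0)! = -1/12  (running -1/12)
⟨..|..⟩ = √(576/7)·(-1/12) = -0.755929

−√(4/7) ≈ -0.755929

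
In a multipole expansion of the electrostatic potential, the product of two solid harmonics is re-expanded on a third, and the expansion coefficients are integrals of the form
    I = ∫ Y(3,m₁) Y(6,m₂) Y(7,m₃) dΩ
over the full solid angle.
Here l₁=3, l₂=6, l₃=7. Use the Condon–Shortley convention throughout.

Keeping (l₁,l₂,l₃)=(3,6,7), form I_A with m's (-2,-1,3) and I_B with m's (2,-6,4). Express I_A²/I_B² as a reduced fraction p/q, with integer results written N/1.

25/242

Shared (l₁,l₂,l₃)=(3,6,7): N and (l;000)² cancel in I_A²/I_B².
A: Δ = 2!·4!·10!/17! = 1/2042040; Racah Σ t=1..2: t=1:−1/414720 t=2:+1/362880 = 1/2903040; ⇒ 3j(3 6 7; -2 -1 3)² = 25/68068, sgn +1
B: Δ = 2!·4!·10!/17! = 1/2042040; Racah Σ t=0..0: t=0:+1/43545600 = 1/43545600; ⇒ 3j(3 6 7; 2 -6 4)² = 11/3094, sgn -1
I_A²/I_B² = (25/68068)/(11/3094) = 25/242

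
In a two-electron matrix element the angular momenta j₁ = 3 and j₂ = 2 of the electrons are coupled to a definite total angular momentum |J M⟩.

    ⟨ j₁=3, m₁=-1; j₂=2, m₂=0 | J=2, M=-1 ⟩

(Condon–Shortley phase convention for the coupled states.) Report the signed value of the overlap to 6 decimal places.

+0.377964  (= +√(1/7))

j₁+j₂−J=3  J+j₁−j₂=3  J−j₁+j₂=1  j₁+j₂+J+1=8
(j₁±m₁, j₂±m₂, J±M) = (2,4,2,2,1,3)
P² = 36/7
sum k=1..2:
  [1] −1/12 = -1/12
  [2] +1/4 = 1/4
S = 1/6
C² = P²·S² = 1/7 ; C = +0.377964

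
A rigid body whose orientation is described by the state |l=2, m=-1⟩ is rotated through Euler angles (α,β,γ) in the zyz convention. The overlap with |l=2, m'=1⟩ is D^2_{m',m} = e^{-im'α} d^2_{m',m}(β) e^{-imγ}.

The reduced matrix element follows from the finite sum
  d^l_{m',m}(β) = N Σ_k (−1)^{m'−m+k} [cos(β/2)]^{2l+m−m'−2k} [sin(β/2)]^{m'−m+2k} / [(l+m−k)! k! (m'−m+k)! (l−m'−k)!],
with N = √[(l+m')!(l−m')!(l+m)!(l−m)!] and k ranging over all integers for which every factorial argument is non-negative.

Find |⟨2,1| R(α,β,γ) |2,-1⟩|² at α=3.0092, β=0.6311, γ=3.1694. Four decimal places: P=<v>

P=0.0634

Split into d^2_{1,-1}(β=0.6311) × two z-phases.
Half-angle: c=0.950626, s=0.310339. N=√(6·1·1·6)=6.000000
k∈{0,1} keeps every argument non-negative
  k=0: (−1)^2·6.0000/(2)·0.9506^2·0.3103^2 = +0.261104
  k=1: (−1)^3·6.0000/(6)·0.9506^0·0.3103^4 = -0.009276
d^2_{1,-1}(0.6311) = +0.261104 -0.009276 = +0.251829
|D^2_{1,-1}|² = |d^2_{1,-1}(β)|² = (+0.251829)² = 0.063418 (the z-rotation phases have unit modulus)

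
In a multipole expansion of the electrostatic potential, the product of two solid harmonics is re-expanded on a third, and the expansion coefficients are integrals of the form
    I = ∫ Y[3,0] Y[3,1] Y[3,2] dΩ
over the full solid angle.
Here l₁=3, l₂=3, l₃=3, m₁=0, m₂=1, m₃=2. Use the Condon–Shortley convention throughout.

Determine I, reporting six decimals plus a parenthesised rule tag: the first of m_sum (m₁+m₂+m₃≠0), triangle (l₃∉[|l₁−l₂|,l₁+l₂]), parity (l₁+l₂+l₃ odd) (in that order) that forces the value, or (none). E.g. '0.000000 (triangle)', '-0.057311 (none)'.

0 + 1 + 2 = 3 ≠ 0: azimuthal integral kills it; I = 0

0.000000 (m_sum)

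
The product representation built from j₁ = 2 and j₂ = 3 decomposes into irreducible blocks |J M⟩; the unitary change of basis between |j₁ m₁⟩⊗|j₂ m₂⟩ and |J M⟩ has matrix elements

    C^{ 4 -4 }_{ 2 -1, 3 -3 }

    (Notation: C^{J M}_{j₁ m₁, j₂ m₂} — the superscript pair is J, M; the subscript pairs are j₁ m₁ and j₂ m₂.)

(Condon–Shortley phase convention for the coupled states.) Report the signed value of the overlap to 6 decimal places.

+√(3/5) = +0.774597

triangle: 1!·3!·5!/10! = 720/3628800
(j±m)!: 1!·3!·0!·6!·0!·8! = 174182400
prefactor² = (2J+1)·Δ·N² = 311040
  k=0: +1/(0!·1!·3!·0!·0!·5!) = 1/720
Σ = 1/720  ⇒  CG² = 311040·(1/720)² = 3/5
CG = +√(3/5) = +0.774597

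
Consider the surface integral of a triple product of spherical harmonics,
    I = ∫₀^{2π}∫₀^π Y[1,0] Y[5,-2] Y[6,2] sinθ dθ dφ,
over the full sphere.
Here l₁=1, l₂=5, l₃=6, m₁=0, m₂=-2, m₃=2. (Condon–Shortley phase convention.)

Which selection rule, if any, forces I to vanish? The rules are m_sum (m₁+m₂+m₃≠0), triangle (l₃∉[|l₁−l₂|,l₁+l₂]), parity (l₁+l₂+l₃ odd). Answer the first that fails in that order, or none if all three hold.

m₁+m₂+m₃ = 0 − 2 + 2 = 0  ✓
triangle: |1−5|=4 ≤ l₃=6 ≤ 1+5=6  ✓
parity: l₁+l₂+l₃ = 12 is even  ✓

none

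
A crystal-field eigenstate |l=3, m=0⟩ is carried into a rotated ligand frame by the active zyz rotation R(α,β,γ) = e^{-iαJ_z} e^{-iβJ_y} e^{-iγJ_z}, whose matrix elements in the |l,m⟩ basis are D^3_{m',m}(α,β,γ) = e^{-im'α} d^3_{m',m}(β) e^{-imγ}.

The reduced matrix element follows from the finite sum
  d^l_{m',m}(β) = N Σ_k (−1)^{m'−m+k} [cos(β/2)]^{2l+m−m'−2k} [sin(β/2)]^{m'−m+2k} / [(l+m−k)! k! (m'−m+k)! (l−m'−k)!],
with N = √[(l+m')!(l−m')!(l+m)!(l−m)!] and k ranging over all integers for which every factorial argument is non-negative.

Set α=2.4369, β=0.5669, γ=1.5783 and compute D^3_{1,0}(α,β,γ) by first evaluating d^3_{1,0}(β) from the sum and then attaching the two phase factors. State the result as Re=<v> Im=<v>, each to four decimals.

First d^3_{1,0}(β=0.5669), then the phase factors e^{-i(1)α} and e^{-i(0)γ}:
Half-angle: c=0.960096, s=0.279670. N=√(24·2·6·6)=41.569219
Admissible k: 0..2 (factorial args all ≥0)
  k=0: (−1)^1·41.5692/(12)·0.9601^5·0.2797^1 = -0.790333
  k=1: (−1)^2·41.5692/(4)·0.9601^3·0.2797^3 = +0.201183
  k=2: (−1)^3·41.5692/(12)·0.9601^1·0.2797^5 = -0.005690
d^3_{1,0}(0.5669) = -0.790333 +0.201183 -0.005690 = -0.594839
Phases: e^{-i·(1)·2.4369}=-0.761811-0.647800i, e^{-i·(0)·1.5783}=+1.000000+0.000000i ⇒ D=+0.453155+0.385337i

Re=0.4532 Im=0.3853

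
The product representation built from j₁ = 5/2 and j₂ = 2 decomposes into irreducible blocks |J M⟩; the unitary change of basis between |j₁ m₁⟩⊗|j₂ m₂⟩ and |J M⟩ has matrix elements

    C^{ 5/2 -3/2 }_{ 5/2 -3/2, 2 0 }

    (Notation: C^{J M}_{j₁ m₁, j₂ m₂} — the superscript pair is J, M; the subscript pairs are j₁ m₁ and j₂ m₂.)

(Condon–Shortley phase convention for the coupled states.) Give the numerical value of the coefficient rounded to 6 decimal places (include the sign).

triangle: 2!×3!×2!/8! = 24/40320
(j±m)!: 1!×4!×2!×2!×1!×4! = 2304
prefactor² = (2J+1)×Δ×N² = 288/35
  k=1: −1/(1!×1!×3!×1!×0!×1!) = -1/6
  k=2: +1/(2!×0!×2!×0!×1!×2!) = 1/8
Σ = -1/24  ⇒  CG² = 288/35×(-1/24)² = 1/70
CG = −√(1/70) = -0.119523

-0.119523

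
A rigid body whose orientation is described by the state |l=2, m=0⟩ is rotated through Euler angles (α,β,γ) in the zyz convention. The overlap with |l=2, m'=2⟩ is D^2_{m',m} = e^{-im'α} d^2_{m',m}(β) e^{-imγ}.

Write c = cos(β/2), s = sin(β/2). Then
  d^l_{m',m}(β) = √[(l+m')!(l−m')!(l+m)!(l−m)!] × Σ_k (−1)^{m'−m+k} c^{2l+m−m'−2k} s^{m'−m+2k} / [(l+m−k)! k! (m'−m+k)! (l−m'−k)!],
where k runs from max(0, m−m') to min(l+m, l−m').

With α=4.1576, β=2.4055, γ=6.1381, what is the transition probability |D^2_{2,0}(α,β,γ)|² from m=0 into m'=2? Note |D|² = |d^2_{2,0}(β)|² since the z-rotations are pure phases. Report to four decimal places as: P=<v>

Split into d^2_{2,0}(β=2.4055) × two z-phases.
c=cos(2.405500/2)=0.359793, s=sin(2.405500/2)=0.933032; N=√[24·1·2·2]=9.797959
The bounds max(0,m−m')=0 and min(l+m,l−m')=0 give 1 term
  k=0: (−1)^2·9.7980/(4)·0.3598^2·0.9330^2 = +0.276042
d^2_{2,0}(2.4055) = +0.276042
|D^2_{2,0}|² = |d^2_{2,0}(β)|² = (+0.276042)² = 0.076199 (the z-rotation phases have unit modulus)

P=0.0762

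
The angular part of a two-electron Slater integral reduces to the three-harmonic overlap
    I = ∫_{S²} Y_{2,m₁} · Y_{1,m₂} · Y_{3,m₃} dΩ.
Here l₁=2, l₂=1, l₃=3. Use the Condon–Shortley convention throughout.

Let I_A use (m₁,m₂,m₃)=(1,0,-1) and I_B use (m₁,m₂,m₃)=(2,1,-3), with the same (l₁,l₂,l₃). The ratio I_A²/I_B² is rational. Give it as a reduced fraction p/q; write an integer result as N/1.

8/15

Same 2,1,3: normalisation and zero-m 3j drop out of the ratio.
A: Δ: 0! 4! 2! / 7! → 1/105; sum: t=0:+1/6 = 1/6; 3j²(2 1 3; 1 0 -1) = Δ·Π!·Σ² = 8/105  (sign +1)
B: Δ: 0! 4! 2! / 7! → 1/105; sum: t=0:+1/48 = 1/48; 3j²(2 1 3; 2 1 -3) = Δ·Π!·Σ² = 1/7  (sign +1)
I_A²/I_B² = (8/105)/(1/7) = 8/15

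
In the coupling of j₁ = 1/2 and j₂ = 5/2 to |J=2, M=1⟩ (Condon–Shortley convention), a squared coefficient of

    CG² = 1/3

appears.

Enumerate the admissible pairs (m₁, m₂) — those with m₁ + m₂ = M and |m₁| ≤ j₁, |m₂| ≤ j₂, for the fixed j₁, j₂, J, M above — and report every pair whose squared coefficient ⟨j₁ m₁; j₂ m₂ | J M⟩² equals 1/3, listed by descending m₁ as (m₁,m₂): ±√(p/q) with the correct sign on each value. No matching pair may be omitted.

(1/2,1/2): +√(1/3)

Admissible pairs with m₁+m₂ = M = 1: (-1/2,3/2), (1/2,1/2)
  (m₁,m₂)=(1/2,1/2): CG² = 1/3, CG = +√(1/3)   ← matches the target
  (m₁,m₂)=(-1/2,3/2): CG² = 2/3, CG = −√(2/3)
Pairs with CG² = 1/3: (1/2,1/2): +√(1/3)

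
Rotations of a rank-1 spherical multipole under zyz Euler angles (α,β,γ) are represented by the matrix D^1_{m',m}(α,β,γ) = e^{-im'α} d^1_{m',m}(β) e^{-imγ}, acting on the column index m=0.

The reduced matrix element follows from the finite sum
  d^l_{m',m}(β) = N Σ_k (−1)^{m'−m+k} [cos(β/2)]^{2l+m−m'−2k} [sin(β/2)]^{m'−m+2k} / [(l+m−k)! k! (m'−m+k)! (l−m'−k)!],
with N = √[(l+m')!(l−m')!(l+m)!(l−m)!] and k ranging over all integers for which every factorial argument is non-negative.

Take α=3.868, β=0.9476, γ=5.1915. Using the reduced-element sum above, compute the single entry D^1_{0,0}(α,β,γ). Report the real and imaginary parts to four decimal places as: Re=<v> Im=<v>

D^1_{0,0}(3.8680,0.9476,5.1915) = e^{-i·0·3.8680}·d^1_{0,0}(0.9476)·e^{-i·0·5.1915}. Compute d first:
With c≡cos(β/2)=0.889841 and s≡sin(β/2)=0.456271, N=[1·1·1·1]^{1/2}=1.000000
k∈{0,1} keeps every argument non-negative
  k=0: (−1)^0·1.0000/(1)·0.8898^2·0.4563^0 = +0.791817
  k=1: (−1)^1·1.0000/(1)·0.8898^0·0.4563^2 = -0.208183
d^1_{0,0}(0.9476) = +0.791817 -0.208183 = +0.583634
Phases: e^{-i·(0)·3.8680}=+1.000000+0.000000i, e^{-i·(0)·5.1915}=+1.000000+0.000000i ⇒ D=+0.583634+0.000000i

Re=0.5836 Im=0.0000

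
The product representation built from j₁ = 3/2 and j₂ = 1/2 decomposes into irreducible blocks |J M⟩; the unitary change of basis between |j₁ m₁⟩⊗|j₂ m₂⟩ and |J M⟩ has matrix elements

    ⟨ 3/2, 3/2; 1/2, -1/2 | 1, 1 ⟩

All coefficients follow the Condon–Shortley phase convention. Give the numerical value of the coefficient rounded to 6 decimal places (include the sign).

+√(3/4) = +0.866025

√[3·1!2!0!/4! · 3!0!0!1!2!0!] = √(3)
  +(−1)^0/∏(0,1,0,0,2,0)! = 1/2  (running 1/2)
⟨..|..⟩ = √(3)·(1/2) = +0.866025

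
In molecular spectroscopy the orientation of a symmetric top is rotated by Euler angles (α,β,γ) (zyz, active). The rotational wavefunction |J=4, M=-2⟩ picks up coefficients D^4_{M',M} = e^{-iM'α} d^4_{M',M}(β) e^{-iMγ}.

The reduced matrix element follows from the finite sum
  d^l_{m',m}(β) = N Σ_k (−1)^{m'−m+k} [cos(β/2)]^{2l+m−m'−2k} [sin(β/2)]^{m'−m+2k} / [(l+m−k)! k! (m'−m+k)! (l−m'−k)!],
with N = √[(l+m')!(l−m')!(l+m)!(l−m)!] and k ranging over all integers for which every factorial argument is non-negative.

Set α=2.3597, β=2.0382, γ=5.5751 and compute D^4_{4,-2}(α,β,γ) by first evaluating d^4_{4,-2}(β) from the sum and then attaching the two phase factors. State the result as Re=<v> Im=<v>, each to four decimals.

Re=-0.0777 Im=0.5491

First d^4_{4,-2}(β=2.0382), then the phase factors e^{-i(4)α} and e^{-i(-2)γ}:
c=cos(2.038200/2)=0.524133, s=sin(2.038200/2)=0.851637; N=√[40320·1·2·720]=7619.763776
The bounds max(0,m−m')=0 and min(l+m,l−m')=0 give 1 term
  k=0: (−1)^6·7619.7638/(1440)·0.5241^2·0.8516^6 = +0.554610
d^4_{4,-2}(2.0382) = +0.554610
Phases: e^{-i·(4)·2.3597}=-0.999902+0.014022i, e^{-i·(-2)·5.5751}=+0.154010-0.988069i ⇒ D=-0.077723+0.549137i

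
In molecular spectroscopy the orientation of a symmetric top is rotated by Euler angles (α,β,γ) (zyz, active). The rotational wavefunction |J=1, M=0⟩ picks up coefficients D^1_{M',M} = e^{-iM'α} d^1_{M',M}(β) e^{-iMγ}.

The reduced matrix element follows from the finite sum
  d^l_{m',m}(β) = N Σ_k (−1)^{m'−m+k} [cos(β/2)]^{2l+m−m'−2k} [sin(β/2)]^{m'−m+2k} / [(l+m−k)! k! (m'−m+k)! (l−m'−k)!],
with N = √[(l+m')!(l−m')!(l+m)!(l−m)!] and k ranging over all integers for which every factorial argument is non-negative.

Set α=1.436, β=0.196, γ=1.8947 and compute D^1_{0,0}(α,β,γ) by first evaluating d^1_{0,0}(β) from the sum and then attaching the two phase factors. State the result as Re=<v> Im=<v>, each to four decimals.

Re=0.9809 Im=0.0000

Split into d^1_{0,0}(β=0.1960) × two z-phases.
With c≡cos(β/2)=0.995202 and s≡sin(β/2)=0.097843, N=[1·1·1·1]^{1/2}=1.000000
k: max(0,(0)−(0))=0 … min(1+(0),1−(0))=1
  k=0: (−1)^0·1.0000/(1)·0.9952^2·0.0978^0 = +0.990427
  k=1: (−1)^1·1.0000/(1)·0.9952^0·0.0978^2 = -0.009573
d^1_{0,0}(0.1960) = +0.990427 -0.009573 = +0.980853
Phases: e^{-i·(0)·1.4360}=+1.000000+0.000000i, e^{-i·(0)·1.8947}=+1.000000+0.000000i ⇒ D=+0.980853+0.000000i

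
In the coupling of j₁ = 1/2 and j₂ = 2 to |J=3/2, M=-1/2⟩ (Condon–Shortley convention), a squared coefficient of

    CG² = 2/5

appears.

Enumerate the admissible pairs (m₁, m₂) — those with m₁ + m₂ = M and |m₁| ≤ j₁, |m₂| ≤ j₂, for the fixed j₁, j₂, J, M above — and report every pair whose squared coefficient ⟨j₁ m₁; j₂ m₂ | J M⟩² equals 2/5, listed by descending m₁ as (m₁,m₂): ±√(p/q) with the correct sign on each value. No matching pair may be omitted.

(-1/2,0): −√(2/5)

Admissible pairs with m₁+m₂ = M = -1/2: (-1/2,0), (1/2,-1)
  (m₁,m₂)=(1/2,-1): CG² = 3/5, CG = +√(3/5)
  (m₁,m₂)=(-1/2,0): CG² = 2/5, CG = −√(2/5)   ← matches the target
Pairs with CG² = 2/5: (-1/2,0): −√(2/5)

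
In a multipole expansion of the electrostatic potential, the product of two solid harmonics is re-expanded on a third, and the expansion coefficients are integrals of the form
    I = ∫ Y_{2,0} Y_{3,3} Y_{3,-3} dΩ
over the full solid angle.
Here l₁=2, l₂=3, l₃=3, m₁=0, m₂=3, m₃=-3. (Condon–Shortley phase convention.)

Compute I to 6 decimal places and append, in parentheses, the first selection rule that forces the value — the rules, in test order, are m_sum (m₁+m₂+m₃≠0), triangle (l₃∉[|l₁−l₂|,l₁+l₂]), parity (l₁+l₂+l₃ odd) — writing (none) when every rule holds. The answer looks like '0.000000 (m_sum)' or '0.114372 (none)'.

Checks pass: Σm=0; 8 even; l₃=3∈[1,5].
(2·2+1)(2·3+1)(2·3+1) = 245
Δ: 2! 2! 4! / 9! → 1/3780
sum: t=0:+1/24 t=1:−1/4 t=2:+1/24 = -1/6
3j²(2 3 3; 0 0 0) = Δ·Π!·Σ² = 4/105  (sign +1)
sum: t=2:+1/96 = 1/96
3j²(2 3 3; 0 3 -3) = Δ·Π!·Σ² = 5/84  (sign +1)
combine: 4πI² = 245·4/105·5/84 = 5/9
take √, sign +1: I = 0.21026104
No selection rule forces the value: the integral is nonzero (none).

0.210261 (none)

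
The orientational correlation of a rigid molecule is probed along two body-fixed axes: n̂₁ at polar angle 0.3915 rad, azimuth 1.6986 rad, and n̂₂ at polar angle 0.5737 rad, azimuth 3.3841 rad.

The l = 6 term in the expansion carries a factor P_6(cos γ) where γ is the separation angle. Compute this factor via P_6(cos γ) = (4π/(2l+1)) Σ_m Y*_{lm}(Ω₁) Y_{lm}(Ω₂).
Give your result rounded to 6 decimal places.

-0.288187

Expand P_6 via completeness: Σ_{m} conj(Y_{6,m}) at Ω₁ times Y_{6,m} at Ω₂ —
  term(m=-6) = -0.000014+0.000012i   from Y*(Ω₁)=-0.001074-0.001035i, Y(Ω₂)=+0.001426-0.012265i
  term(m=-5) = -0.000449-0.000696i   from Y*(Ω₁)=-0.007463+0.010044i, Y(Ω₂)=-0.023210+0.061990i
  term(m=-4) = +0.011918-0.005887i   from Y*(Ω₁)=+0.055400+0.031077i, Y(Ω₂)=+0.118296-0.172628i
  term(m=-3) = +0.030062+0.083884i   from Y*(Ω₁)=+0.080067-0.198495i, Y(Ω₂)=-0.310923+0.276866i
  term(m=-2) = -0.203243+0.047461i   from Y*(Ω₁)=-0.445535-0.116429i, Y(Ω₂)=+0.400958-0.211305i
  term(m=-1) = -0.002796-0.024273i   from Y*(Ω₁)=-0.064042+0.498367i, Y(Ω₂)=-0.047204+0.011677i
  term(m=+0) = +0.030915+0.000000i   from Y*(Ω₁)=-0.073768-0.000000i, Y(Ω₂)=-0.419084+0.000000i
  term(m=+1) = -0.002796+0.024273i   from Y*(Ω₁)=+0.064042+0.498367i, Y(Ω₂)=+0.047204+0.011677i
  term(m=+2) = -0.203243-0.047461i   from Y*(Ω₁)=-0.445535+0.116429i, Y(Ω₂)=+0.400958+0.211305i
  term(m=+3) = +0.030062-0.083884i   from Y*(Ω₁)=-0.080067-0.198495i, Y(Ω₂)=+0.310923+0.276866i
  term(m=+4) = +0.011918+0.005887i   from Y*(Ω₁)=+0.055400-0.031077i, Y(Ω₂)=+0.118296+0.172628i
  term(m=+5) = -0.000449+0.000696i   from Y*(Ω₁)=+0.007463+0.010044i, Y(Ω₂)=+0.023210+0.061990i
  term(m=+6) = -0.000014-0.000012i   from Y*(Ω₁)=-0.001074+0.001035i, Y(Ω₂)=+0.001426+0.012265i
Σ over m = -0.298131+0.000000i; ×(4π/13) → -0.288187+0.000000i. Real part: -0.288187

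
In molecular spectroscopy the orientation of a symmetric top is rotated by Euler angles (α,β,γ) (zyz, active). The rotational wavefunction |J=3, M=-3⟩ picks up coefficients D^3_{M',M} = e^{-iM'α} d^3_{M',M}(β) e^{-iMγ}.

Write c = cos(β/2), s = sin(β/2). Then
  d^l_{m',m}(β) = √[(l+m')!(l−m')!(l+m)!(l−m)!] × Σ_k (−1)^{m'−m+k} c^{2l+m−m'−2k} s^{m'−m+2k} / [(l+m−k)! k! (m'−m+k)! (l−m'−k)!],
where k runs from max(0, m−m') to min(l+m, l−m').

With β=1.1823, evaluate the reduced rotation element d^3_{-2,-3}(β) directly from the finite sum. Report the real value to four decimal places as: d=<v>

d^3_{-2,-3}(β=1.1823) via the finite sum:
With c≡cos(β/2)=0.830300 and s≡sin(β/2)=0.557316, N=[1·120·1·720]^{1/2}=293.938769
k: max(0,(-3)−(-2))=0 … min(3+(-3),3−(-2))=0
  k=0: (−1)^1·293.9388/(120)·0.8303^5·0.5573^1 = -0.538708
d^3_{-2,-3}(1.1823) = -0.538708

d=-0.5387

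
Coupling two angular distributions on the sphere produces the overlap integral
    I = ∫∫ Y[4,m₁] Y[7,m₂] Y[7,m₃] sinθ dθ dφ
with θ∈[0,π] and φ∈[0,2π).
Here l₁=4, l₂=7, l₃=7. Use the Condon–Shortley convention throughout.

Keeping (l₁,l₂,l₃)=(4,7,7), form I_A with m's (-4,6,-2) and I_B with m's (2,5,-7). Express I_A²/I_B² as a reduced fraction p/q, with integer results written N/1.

Shared (l₁,l₂,l₃)=(4,7,7): N and (l;000)² cancel in I_A²/I_B².
A: Δ = 4!·4!·10!/19! = 1/58198140; Racah Σ t=4..4: t=4:+1/209018880 = 1/209018880; ⇒ 3j(4 7 7; -4 6 -2)² = 25/5814, sgn -1
B: Δ = 4!·4!·10!/19! = 1/58198140; Racah Σ t=2..2: t=2:+1/348364800 = 1/348364800; ⇒ 3j(4 7 7; 2 5 -7)² = 11/646, sgn +1
I_A²/I_B² = (25/5814)/(11/646) = 25/99

25/99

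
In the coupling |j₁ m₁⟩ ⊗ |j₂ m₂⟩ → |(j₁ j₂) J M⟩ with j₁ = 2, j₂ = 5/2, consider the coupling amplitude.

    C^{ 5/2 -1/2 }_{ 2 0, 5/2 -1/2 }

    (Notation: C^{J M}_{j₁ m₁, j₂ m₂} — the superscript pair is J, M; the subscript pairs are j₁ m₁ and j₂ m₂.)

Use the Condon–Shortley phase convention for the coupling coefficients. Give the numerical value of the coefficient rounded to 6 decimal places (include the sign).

-0.478091  (= −√(8/35))

triangle: 2!×2!×3!/8! = 24/40320
(j±m)!: 2!×2!×2!×3!×2!×3! = 576
prefactor² = (2J+1)×Δ×N² = 72/35
  k=0: +1/(0!×2!×2!×2!×0!×1!) = 1/8
  k=1: −1/(1!×1!×1!×1!×1!×2!) = -1/2
  k=2: +1/(2!×0!×0!×0!×2!×3!) = 1/24
Σ = -1/3  ⇒  CG² = 72/35×(-1/3)² = 8/35
CG = −√(8/35) = -0.478091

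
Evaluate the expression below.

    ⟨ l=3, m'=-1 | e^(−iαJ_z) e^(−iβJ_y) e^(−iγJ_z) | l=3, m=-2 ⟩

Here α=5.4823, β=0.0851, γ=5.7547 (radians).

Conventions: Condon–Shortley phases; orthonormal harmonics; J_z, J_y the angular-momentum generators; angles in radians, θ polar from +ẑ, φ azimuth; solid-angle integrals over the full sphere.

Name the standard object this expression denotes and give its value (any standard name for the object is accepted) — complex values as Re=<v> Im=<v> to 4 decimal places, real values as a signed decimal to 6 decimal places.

This is a Wigner D-matrix element — the rotation-matrix element ⟨l m'| R(α,β,γ) |l m⟩ in the angular-momentum basis.
D^3_{-1,-2}(5.4823,0.0851,5.7547) = e^{-i·-1·5.4823}·d^3_{-1,-2}(0.0851)·e^{-i·-2·5.7547}. Compute d first:
With c≡cos(β/2)=0.999095 and s≡sin(β/2)=0.042537, N=[2·24·1·120]^{1/2}=75.894664
k∈{0,1} keeps every argument non-negative
  k=0: (−1)^1·75.8947/(24)·0.9991^5·0.0425^1 = -0.133907
  k=1: (−1)^2·75.8947/(12)·0.9991^3·0.0425^3 = +0.000485
d^3_{-1,-2}(0.0851) = -0.133907 +0.000485 = -0.133421
D = (+0.696071-0.717973i)·(-0.133421)·(+0.491513-0.870870i) = +0.037776+0.127962i

Wigner D-matrix element, Re=0.0378 Im=0.1280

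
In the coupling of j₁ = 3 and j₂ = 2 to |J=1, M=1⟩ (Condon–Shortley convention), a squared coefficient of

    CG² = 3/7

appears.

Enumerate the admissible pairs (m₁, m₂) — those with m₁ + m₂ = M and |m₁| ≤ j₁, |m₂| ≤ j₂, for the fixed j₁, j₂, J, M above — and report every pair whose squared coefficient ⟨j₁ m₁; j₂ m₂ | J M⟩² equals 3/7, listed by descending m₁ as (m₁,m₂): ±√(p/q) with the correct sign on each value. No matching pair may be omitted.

(3,-2): +√(3/7)

Admissible pairs with m₁+m₂ = M = 1: (-1,2), (0,1), (1,0), (2,-1), (3,-2)
  (m₁,m₂)=(3,-2): CG² = 3/7, CG = +√(3/7)   ← matches the target
  (m₁,m₂)=(2,-1): CG² = 2/7, CG = −√(2/7)
  (m₁,m₂)=(1,0): CG² = 6/35, CG = +√(6/35)
  (m₁,m₂)=(0,1): CG² = 3/35, CG = −√(3/35)
  (m₁,m₂)=(-1,2): CG² = 1/35, CG = +√(1/35)
Pairs with CG² = 3/7: (3,-2): +√(3/7)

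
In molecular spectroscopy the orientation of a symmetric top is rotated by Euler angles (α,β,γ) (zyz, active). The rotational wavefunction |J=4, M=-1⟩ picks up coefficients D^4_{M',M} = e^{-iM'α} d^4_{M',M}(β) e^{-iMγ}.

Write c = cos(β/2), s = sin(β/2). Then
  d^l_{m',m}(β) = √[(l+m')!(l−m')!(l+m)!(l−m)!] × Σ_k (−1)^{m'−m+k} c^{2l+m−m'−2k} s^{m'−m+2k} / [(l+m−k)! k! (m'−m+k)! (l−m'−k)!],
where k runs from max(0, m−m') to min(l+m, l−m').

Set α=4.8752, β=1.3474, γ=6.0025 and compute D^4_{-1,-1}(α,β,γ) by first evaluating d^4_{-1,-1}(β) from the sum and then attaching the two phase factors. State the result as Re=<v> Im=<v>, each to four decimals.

First d^4_{-1,-1}(β=1.3474), then the phase factors e^{-i(-1)α} and e^{-i(-1)γ}:
c=cos(1.347400/2)=0.781519, s=sin(1.347400/2)=0.623882; N=√[6·120·6·120]=720.000000
k∈{0,1,2,3} keeps every argument non-negative
  k=0: (−1)^0·720.0000/(720)·0.7815^8·0.6239^0 = +0.139160
  k=1: (−1)^1·720.0000/(48)·0.7815^6·0.6239^2 = -1.330246
  k=2: (−1)^2·720.0000/(24)·0.7815^4·0.6239^4 = +1.695462
  k=3: (−1)^3·720.0000/(72)·0.7815^2·0.6239^6 = -0.360158
d^4_{-1,-1}(1.3474) = +0.139160 -1.330246 +1.695462 -0.360158 = +0.144218
D = (+0.162093-0.986776i)·(+0.144218)·(+0.960866-0.277014i) = -0.016960-0.143217i

Re=-0.0170 Im=-0.1432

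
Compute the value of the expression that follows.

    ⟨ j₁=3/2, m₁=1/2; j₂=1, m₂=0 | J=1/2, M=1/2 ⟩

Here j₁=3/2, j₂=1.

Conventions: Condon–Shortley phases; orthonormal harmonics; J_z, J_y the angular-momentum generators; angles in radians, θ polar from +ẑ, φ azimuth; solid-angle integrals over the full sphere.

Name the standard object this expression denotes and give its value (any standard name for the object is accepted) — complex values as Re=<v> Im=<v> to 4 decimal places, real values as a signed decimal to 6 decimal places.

Clebsch–Gordan coefficient, −√(1/3) ≈ -0.577350

This is a Clebsch–Gordan (vector-coupling) coefficient.
√[2·2!1!0!/4! · 2!1!1!1!1!0!] = √(1/3)
  +(−1)^1/∏(1,1,0,0,1,0)! = -1  (running -1)
⟨..|..⟩ = √(1/3)·(-1) = -0.577350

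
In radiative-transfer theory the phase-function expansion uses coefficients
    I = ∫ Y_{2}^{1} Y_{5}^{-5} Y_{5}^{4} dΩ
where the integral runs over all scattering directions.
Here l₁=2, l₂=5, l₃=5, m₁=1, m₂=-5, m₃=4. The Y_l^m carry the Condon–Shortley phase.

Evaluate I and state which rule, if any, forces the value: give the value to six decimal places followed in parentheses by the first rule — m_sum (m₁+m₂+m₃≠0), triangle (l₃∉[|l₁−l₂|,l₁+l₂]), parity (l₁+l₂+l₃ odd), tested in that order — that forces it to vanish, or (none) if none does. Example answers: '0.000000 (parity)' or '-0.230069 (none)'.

-0.187924 (none)

Checks pass: Σm=0; 12 even; l₃=5∈[3,7].
(2·2+1)(2·5+1)(2·5+1) = 605
Δ: 2! 2! 8! / 13! → 1/38610
sum: t=0:+1/2880 t=1:−1/576 t=2:+1/2880 = -1/960
3j²(2 5 5; 0 0 0) = Δ·Π!·Σ² = 10/429  (sign +1)
sum: t=0:+1/80640 = 1/80640
3j²(2 5 5; 1 -5 4) = Δ·Π!·Σ² = 9/286  (sign -1)
combine: 4πI² = 605·10/429·9/286 = 75/169
take √, sign -1: I = -0.18792404
No selection rule forces the value: the integral is nonzero (none).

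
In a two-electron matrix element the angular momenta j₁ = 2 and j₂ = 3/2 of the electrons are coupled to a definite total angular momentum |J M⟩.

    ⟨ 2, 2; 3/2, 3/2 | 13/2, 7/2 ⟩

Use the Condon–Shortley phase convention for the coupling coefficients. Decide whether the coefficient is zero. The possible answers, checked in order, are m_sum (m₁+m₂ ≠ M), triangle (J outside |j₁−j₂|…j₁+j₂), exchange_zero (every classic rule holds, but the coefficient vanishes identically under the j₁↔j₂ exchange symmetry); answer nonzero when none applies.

m-sum: m₁+m₂ = 2+3/2 = 7/2, M = 7/2  ✓
triangle: need |j₁−j₂| ≤ J ≤ j₁+j₂, i.e. J ∈ [1/2, 7/2]; J = 13/2 is outside ✗ ⇒ coefficient is 0

triangle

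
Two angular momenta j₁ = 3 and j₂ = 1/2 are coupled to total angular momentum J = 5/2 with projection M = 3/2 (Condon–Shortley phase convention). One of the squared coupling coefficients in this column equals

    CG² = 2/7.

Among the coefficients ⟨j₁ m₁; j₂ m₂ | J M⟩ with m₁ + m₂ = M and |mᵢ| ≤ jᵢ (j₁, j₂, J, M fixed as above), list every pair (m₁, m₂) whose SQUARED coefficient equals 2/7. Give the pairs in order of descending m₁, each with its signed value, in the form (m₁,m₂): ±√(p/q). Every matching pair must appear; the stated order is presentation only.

(1,1/2): −√(2/7)

Admissible pairs with m₁+m₂ = M = 3/2: (1,1/2), (2,-1/2)
  (m₁,m₂)=(2,-1/2): CG² = 5/7, CG = +√(5/7)
  (m₁,m₂)=(1,1/2): CG² = 2/7, CG = −√(2/7)   ← matches the target
Pairs with CG² = 2/7: (1,1/2): −√(2/7)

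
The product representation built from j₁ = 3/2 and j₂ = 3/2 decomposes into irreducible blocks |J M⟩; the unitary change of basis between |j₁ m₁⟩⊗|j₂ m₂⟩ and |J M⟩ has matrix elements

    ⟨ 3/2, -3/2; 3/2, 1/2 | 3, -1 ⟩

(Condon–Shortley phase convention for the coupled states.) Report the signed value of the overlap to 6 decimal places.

+√(1/5) ≈ +0.447214

√[7·0!3!3!/7! · 0!3!2!1!2!4!] = √(144/5)
  +(−1)^0/∏(0,0,3,2,0,1)! = 1/12  (running 1/12)
⟨..|..⟩ = √(144/5)·(1/12) = +0.447214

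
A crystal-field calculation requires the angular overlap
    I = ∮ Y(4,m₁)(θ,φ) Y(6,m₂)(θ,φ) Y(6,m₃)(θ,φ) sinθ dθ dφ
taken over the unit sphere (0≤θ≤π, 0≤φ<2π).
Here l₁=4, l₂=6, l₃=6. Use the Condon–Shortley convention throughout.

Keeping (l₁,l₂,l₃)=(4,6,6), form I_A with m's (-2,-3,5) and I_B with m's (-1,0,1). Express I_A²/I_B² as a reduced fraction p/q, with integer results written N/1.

Same 4,6,6: normalisation and zero-m 3j drop out of the ratio.
A: Δ: 4! 4! 8! / 17! → 1/15315300; sum: t=2:+1/483840 t=3:−1/1451520 = 1/725760; 3j²(4 6 6; -2 -3 5) = Δ·Π!·Σ² = 24/1547  (sign -1)
B: Δ: 4! 4! 8! / 17! → 1/15315300; sum: t=1:−1/103680 t=2:+1/13824 t=3:−1/17280 t=4:+1/207360 = 1/103680; 3j²(4 6 6; -1 0 1) = Δ·Π!·Σ² = 10/7293  (sign -1)
I_A²/I_B² = (24/1547)/(10/7293) = 396/35

396/35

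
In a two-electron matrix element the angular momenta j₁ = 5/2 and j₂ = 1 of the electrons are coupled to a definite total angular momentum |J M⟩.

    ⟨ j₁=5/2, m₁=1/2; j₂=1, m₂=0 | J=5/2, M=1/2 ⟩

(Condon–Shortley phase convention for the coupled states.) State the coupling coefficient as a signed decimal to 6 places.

+√(1/35) ≈ +0.169031

triangle: 1!·4!·1!/7! = 24/5040
(j±m)!: 3!·2!·1!·1!·3!·2! = 144
prefactor² = (2J+1)·Δ·N² = 144/35
  k=0: +1/(0!·1!·2!·1!·2!·0!) = 1/4
  k=1: −1/(1!·0!·1!·0!·3!·1!) = -1/6
Σ = 1/12  ⇒  CG² = 144/35·(1/12)² = 1/35
CG = +√(1/35) = +0.169031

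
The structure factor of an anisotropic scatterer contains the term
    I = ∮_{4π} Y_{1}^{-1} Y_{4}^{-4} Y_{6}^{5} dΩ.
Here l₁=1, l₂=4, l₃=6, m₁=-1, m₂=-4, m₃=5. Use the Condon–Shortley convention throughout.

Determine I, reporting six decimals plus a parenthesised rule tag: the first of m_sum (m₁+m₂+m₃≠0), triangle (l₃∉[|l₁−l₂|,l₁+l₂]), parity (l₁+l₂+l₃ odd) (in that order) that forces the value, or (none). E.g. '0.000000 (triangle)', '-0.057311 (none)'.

0.000000 (triangle)

triangle: need 3≤l₃≤5, have 6; I=0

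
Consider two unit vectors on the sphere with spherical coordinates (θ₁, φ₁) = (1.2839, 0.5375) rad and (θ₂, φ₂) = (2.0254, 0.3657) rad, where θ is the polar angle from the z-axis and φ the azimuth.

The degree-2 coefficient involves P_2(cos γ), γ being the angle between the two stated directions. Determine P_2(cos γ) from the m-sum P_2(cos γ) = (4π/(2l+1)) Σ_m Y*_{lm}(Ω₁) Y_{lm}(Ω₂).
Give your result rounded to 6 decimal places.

0.287939

Summing Y*_{l m}(θ₁,φ₁)·Y_{l m}(θ₂,φ₂) over m ∈ [−2, 2]; prefactor 4π/(2·2+1) = 2.513274:
  m=-2: Y*=(0.169048, 0.312556)  Y=(0.232050, -0.208252)  product (0.104318, 0.037324)
  m=-1: Y*=(0.180111, 0.107353)  Y=(-0.284623, 0.108989)  product (-0.062964, -0.010925)
  m=+0: Y*=(-0.239626, -0.000000)  Y=(-0.132956, 0.000000)  product (0.031860, 0.000000)
  m=+1: Y*=(-0.180111, 0.107353)  Y=(0.284623, 0.108989)  product (-0.062964, 0.010925)
  m=+2: Y*=(0.169048, -0.312556)  Y=(0.232050, 0.208252)  product (0.104318, -0.037324)
Σ over m = (0.114567, 0.000000); ×(4π/5) → (0.287939, 0.000000). Real part: 0.287939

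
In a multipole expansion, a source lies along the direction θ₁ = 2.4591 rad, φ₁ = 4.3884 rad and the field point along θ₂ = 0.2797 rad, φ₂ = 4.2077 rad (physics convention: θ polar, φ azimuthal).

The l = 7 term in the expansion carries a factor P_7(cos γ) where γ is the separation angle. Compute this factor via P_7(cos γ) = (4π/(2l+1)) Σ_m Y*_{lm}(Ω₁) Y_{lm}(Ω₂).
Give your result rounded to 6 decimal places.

-0.319562

Term-by-term m-sum for l=7 (normalisation 4π/15 = 0.837758):
  [-7]  conj(Y_{7,-7})(Ω₁) = (0.015224, -0.012748) ; Y_{7,-7}(Ω₂) = (-0.000023, 0.000056) ; Δ = (0.000000, 0.000001)
  [-6]  conj(Y_{7,-6})(Ω₁) = (-0.033322, -0.085119) ; Y_{7,-6}(Ω₂) = (0.000791, -0.000090) ; Δ = (-0.000034, -0.000064)
  [-5]  conj(Y_{7,-5})(Ω₁) = (-0.249797, 0.012287) ; Y_{7,-5}(Ω₂) = (-0.003754, -0.005279) ; Δ = (0.001003, 0.001273)
  [-4]  conj(Y_{7,-4})(Ω₁) = (-0.118099, 0.418825) ; Y_{7,-4}(Ω₂) = (-0.015987, 0.033268) ; Δ = (-0.012046, -0.010625)
  [-3]  conj(Y_{7,-3})(Ω₁) = (0.346485, 0.236448) ; Y_{7,-3}(Ω₂) = (0.148882, -0.008455) ; Δ = (0.053585, 0.032273)
  [-2]  conj(Y_{7,-2})(Ω₁) = (0.023684, -0.017929) ; Y_{7,-2}(Ω₂) = (-0.216101, -0.343603) ; Δ = (-0.011279, -0.004263)
  [-1]  conj(Y_{7,-1})(Ω₁) = (0.122166, 0.363781) ; Y_{7,-1}(Ω₂) = (-0.302572, 0.547734) ; Δ = (-0.236219, -0.043156)
  [+0]  conj(Y_{7,0})(Ω₁) = (0.155353, -0.000000) ; Y_{7,0}(Ω₂) = (0.183652, 0.000000) ; Δ = (0.028531, 0.000000)
  [+1]  conj(Y_{7,1})(Ω₁) = (-0.122166, 0.363781) ; Y_{7,1}(Ω₂) = (0.302572, 0.547734) ; Δ = (-0.236219, 0.043156)
  [+2]  conj(Y_{7,2})(Ω₁) = (0.023684, 0.017929) ; Y_{7,2}(Ω₂) = (-0.216101, 0.343603) ; Δ = (-0.011279, 0.004263)
  [+3]  conj(Y_{7,3})(Ω₁) = (-0.346485, 0.236448) ; Y_{7,3}(Ω₂) = (-0.148882, -0.008455) ; Δ = (0.053585, -0.032273)
  [+4]  conj(Y_{7,4})(Ω₁) = (-0.118099, -0.418825) ; Y_{7,4}(Ω₂) = (-0.015987, -0.033268) ; Δ = (-0.012046, 0.010625)
  [+5]  conj(Y_{7,5})(Ω₁) = (0.249797, 0.012287) ; Y_{7,5}(Ω₂) = (0.003754, -0.005279) ; Δ = (0.001003, -0.001273)
  [+6]  conj(Y_{7,6})(Ω₁) = (-0.033322, 0.085119) ; Y_{7,6}(Ω₂) = (0.000791, 0.000090) ; Δ = (-0.000034, 0.000064)
  [+7]  conj(Y_{7,7})(Ω₁) = (-0.015224, -0.012748) ; Y_{7,7}(Ω₂) = (0.000023, 0.000056) ; Δ = (0.000000, -0.000001)
Accumulated sum (-0.381449, 0.000000); after 4π/(2l+1) scaling, (-0.319562, 0.000000) ⇒ P_7 = -0.319562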